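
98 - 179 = -81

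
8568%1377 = 306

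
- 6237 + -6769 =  - 13006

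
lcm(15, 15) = 15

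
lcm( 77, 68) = 5236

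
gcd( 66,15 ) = 3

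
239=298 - 59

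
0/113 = 0 = 0.00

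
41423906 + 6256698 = 47680604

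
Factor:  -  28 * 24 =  - 2^5*3^1*7^1 = -672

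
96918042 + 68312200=165230242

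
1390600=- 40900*(  -  34)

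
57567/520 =57567/520 =110.71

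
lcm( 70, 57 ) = 3990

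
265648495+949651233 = 1215299728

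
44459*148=6579932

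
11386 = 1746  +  9640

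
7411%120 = 91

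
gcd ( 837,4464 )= 279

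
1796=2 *898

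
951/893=1  +  58/893   =  1.06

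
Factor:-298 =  - 2^1*149^1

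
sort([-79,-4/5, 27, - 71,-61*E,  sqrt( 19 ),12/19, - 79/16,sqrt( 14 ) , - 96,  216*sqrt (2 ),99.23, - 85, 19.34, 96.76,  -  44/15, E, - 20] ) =[ - 61*E,-96, - 85 ,-79,  -  71,-20, - 79/16 ,  -  44/15, - 4/5,12/19, E, sqrt(14), sqrt(  19), 19.34,27,96.76,99.23, 216*sqrt( 2) ] 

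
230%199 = 31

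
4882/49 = 99 + 31/49 = 99.63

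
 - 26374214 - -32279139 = 5904925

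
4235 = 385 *11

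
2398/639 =3 + 481/639= 3.75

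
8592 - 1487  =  7105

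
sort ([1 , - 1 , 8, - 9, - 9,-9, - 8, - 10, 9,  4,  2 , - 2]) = [ - 10, - 9,-9,-9, - 8, - 2,-1, 1,2,  4, 8, 9] 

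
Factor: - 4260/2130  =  -2 = - 2^1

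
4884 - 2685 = 2199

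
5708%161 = 73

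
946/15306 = 473/7653 = 0.06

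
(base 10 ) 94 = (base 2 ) 1011110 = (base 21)4a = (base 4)1132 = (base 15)64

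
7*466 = 3262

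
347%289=58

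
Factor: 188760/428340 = 2^1*13^1*59^( - 1) = 26/59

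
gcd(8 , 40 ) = 8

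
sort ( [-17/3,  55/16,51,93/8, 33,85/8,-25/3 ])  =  [  -  25/3, -17/3,55/16,85/8, 93/8, 33, 51 ]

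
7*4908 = 34356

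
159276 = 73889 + 85387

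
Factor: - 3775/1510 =-5/2 = -2^( - 1) * 5^1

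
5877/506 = 5877/506 = 11.61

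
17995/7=17995/7 = 2570.71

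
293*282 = 82626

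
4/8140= 1/2035 = 0.00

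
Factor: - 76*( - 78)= 5928= 2^3*3^1*13^1*19^1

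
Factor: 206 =2^1*103^1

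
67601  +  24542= 92143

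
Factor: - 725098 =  - 2^1*11^1*23^1*1433^1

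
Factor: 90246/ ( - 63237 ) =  - 2^1*13^2*89^1*107^( - 1 )*197^( - 1)=- 30082/21079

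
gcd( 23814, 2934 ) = 18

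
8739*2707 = 23656473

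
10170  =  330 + 9840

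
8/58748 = 2/14687 = 0.00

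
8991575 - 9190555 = - 198980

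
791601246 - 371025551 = 420575695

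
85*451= 38335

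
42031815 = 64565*651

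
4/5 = 4/5 = 0.80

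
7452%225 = 27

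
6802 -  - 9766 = 16568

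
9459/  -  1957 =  - 9459/1957 = - 4.83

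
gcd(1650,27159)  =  33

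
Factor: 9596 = 2^2*2399^1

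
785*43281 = 33975585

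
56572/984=57 + 121/246 = 57.49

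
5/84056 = 5/84056 = 0.00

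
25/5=5 = 5.00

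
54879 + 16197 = 71076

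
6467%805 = 27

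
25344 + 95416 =120760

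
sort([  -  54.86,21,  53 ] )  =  [ - 54.86, 21,53]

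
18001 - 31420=  -  13419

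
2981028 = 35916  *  83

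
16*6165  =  98640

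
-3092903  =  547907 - 3640810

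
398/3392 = 199/1696 = 0.12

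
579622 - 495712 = 83910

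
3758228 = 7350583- 3592355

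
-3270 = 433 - 3703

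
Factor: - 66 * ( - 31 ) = 2^1*3^1*11^1*31^1= 2046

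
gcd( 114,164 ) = 2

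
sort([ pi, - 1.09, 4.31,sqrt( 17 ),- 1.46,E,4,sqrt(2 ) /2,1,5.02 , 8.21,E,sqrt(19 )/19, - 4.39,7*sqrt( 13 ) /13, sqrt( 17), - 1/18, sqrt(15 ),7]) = [-4.39, - 1.46, - 1.09, - 1/18, sqrt( 19)/19 , sqrt( 2)/2,1,7*sqrt(13)/13 , E,E,pi , sqrt( 15 ),4,sqrt( 17),sqrt(17 ), 4.31,5.02,7 , 8.21] 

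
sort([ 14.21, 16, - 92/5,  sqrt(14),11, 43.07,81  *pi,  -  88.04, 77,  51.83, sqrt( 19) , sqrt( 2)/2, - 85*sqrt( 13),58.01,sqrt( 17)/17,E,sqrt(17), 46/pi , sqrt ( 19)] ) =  [ - 85*sqrt( 13 ), - 88.04, - 92/5,  sqrt( 17 )/17, sqrt(2 )/2, E, sqrt( 14),sqrt(17 ), sqrt(19),sqrt (19), 11, 14.21, 46/pi, 16 , 43.07, 51.83, 58.01, 77, 81*pi]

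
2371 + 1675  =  4046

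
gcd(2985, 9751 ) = 199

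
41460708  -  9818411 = 31642297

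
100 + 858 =958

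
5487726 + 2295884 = 7783610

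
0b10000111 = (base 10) 135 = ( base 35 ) 3u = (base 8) 207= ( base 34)3X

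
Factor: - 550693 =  - 11^1* 13^1*3851^1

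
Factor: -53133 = -3^1*89^1*199^1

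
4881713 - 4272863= 608850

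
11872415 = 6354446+5517969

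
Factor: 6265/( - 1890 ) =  - 179/54 = - 2^ ( - 1)* 3^( - 3 )*179^1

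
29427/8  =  29427/8=3678.38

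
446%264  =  182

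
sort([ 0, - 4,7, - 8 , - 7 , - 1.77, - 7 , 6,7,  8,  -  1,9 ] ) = [ - 8,-7 , - 7, - 4, - 1.77, - 1, 0,  6, 7, 7,8,  9]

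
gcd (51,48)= 3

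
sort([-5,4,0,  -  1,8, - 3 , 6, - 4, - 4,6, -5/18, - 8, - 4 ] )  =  [-8, - 5, - 4, - 4, - 4, - 3,-1 , - 5/18 , 0,4 , 6,6 , 8] 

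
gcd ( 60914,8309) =7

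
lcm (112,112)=112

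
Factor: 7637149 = 13^1*587473^1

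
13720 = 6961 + 6759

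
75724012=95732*791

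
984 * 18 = 17712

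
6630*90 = 596700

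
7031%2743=1545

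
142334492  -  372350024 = -230015532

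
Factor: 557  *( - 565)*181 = - 5^1 * 113^1*181^1 * 557^1=-  56961605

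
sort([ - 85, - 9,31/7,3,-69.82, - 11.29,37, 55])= [ - 85,-69.82, - 11.29, - 9, 3, 31/7,37, 55] 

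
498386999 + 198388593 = 696775592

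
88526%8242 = 6106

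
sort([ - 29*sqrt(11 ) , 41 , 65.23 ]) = [ - 29 * sqrt(11), 41, 65.23] 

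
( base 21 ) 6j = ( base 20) 75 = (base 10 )145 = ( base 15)9A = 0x91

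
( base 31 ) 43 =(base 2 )1111111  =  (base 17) 78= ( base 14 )91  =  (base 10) 127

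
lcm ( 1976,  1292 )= 33592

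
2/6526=1/3263 = 0.00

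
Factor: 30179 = 103^1*293^1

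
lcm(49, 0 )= 0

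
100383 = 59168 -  - 41215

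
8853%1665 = 528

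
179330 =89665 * 2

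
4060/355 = 812/71= 11.44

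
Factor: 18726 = 2^1*3^1 * 3121^1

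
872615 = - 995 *( - 877)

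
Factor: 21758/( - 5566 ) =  - 11^( - 1)*43^1 = - 43/11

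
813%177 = 105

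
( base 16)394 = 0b1110010100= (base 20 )25g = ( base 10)916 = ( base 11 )763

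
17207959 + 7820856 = 25028815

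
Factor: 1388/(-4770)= -694/2385  =  - 2^1*3^( - 2)*5^(-1 )*53^( - 1 )*347^1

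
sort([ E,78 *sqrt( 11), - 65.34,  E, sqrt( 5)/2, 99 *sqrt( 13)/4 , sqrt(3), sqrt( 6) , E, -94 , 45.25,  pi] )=[-94, - 65.34, sqrt(5 ) /2,sqrt( 3),  sqrt(6) , E, E,E,pi, 45.25, 99*sqrt( 13)/4, 78*sqrt( 11) ]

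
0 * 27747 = 0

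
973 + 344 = 1317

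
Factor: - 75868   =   - 2^2*13^1* 1459^1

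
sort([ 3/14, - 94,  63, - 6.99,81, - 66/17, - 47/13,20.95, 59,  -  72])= [  -  94, - 72,-6.99, - 66/17,-47/13,3/14, 20.95, 59, 63, 81]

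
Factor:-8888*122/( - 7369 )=1084336/7369 = 2^4*11^1* 61^1*101^1 * 7369^( - 1)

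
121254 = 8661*14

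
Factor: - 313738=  - 2^1*103^1*1523^1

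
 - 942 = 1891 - 2833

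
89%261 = 89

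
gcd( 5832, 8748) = 2916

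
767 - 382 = 385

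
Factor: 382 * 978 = 373596  =  2^2* 3^1*163^1*  191^1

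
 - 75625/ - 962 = 75625/962=78.61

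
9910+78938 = 88848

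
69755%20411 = 8522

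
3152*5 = 15760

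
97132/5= 19426 + 2/5  =  19426.40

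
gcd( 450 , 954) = 18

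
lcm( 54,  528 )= 4752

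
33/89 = 33/89 = 0.37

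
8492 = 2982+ 5510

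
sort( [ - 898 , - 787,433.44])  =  [ - 898, - 787, 433.44]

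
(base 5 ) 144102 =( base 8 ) 14010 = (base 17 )144F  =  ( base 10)6152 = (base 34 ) 5AW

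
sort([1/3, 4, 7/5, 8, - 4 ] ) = [ - 4,  1/3,7/5,4, 8 ] 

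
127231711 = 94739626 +32492085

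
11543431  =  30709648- 19166217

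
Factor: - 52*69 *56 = -2^5 * 3^1*7^1 * 13^1 * 23^1  =  -  200928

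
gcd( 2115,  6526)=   1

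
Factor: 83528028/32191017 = 27842676/10730339 = 2^2*3^1*19^1*122117^1*10730339^( - 1)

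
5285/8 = 660 + 5/8 = 660.62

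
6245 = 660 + 5585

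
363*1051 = 381513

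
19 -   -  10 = 29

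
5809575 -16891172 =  - 11081597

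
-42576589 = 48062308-90638897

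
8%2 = 0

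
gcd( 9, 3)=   3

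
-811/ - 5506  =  811/5506 = 0.15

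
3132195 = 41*76395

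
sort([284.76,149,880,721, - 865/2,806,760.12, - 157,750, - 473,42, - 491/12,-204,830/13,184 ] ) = [  -  473,-865/2, -204, - 157, - 491/12,  42, 830/13, 149,184,284.76,721, 750,760.12 , 806, 880 ]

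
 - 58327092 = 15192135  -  73519227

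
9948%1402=134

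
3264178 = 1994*1637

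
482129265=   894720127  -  412590862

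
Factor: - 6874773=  - 3^1*2291591^1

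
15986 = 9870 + 6116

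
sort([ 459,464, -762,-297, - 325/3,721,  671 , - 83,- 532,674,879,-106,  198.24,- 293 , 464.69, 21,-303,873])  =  [ - 762,-532,-303,-297,-293,-325/3 , - 106 , - 83,21, 198.24, 459, 464, 464.69,671 , 674, 721, 873 , 879 ]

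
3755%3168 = 587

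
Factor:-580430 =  - 2^1 * 5^1*58043^1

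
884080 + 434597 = 1318677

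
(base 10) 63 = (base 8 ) 77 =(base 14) 47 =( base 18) 39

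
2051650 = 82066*25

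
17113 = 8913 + 8200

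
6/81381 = 2/27127 = 0.00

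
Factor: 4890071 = 769^1 *6359^1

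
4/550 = 2/275 = 0.01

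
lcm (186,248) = 744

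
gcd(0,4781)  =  4781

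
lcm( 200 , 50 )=200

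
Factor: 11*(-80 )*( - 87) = 76560 = 2^4*3^1*5^1*11^1*29^1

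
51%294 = 51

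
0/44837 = 0   =  0.00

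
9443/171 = 497/9  =  55.22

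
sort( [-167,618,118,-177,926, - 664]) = [  -  664,-177,  -  167,118, 618,926]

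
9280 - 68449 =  - 59169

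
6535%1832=1039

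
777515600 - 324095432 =453420168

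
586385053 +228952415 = 815337468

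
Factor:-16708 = - 2^2*4177^1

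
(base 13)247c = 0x1435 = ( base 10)5173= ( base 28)6GL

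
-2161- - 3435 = 1274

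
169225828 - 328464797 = - 159238969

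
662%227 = 208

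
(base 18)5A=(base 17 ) 5F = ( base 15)6a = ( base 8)144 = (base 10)100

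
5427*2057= 11163339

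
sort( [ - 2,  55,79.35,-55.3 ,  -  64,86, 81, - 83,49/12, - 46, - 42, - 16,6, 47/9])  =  [ - 83, -64  ,-55.3, - 46, - 42, - 16, - 2,49/12,47/9, 6,55,79.35,81,86 ] 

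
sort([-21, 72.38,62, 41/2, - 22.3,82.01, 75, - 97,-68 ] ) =[ - 97, - 68, - 22.3,-21,41/2, 62,72.38,75,82.01]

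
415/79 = 415/79 = 5.25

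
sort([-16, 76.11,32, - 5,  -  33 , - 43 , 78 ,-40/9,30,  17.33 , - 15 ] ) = [ - 43, - 33 , - 16, - 15,-5,  -  40/9,17.33 , 30 , 32, 76.11, 78]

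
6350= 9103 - 2753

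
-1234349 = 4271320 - 5505669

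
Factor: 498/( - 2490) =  - 1/5  =  - 5^ ( - 1 ) 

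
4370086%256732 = 5642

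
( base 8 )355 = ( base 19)c9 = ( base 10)237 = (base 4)3231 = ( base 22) ah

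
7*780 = 5460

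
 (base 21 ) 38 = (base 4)1013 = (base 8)107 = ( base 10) 71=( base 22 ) 35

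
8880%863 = 250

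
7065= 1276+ 5789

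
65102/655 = 65102/655 = 99.39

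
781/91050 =781/91050 = 0.01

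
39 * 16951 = 661089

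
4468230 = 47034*95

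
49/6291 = 49/6291 = 0.01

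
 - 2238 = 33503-35741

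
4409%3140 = 1269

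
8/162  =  4/81 = 0.05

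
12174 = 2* 6087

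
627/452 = 627/452 = 1.39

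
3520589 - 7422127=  - 3901538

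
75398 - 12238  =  63160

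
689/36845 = 689/36845 = 0.02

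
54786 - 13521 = 41265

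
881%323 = 235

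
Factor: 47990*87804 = 4213713960 = 2^3 * 3^4*5^1*271^1*4799^1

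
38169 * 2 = 76338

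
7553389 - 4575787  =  2977602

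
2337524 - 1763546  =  573978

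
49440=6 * 8240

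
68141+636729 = 704870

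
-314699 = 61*( - 5159 ) 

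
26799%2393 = 476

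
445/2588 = 445/2588 = 0.17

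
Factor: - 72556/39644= -53^( - 1 )* 97^1 = - 97/53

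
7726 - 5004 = 2722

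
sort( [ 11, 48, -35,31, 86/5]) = [- 35,11, 86/5,  31, 48 ]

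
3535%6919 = 3535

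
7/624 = 7/624 = 0.01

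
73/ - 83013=  -  1  +  82940/83013=- 0.00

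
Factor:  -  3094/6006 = - 3^( - 1) * 11^(  -  1 ) * 17^1 = - 17/33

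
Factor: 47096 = 2^3*7^1*29^2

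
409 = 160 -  - 249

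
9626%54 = 14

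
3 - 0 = 3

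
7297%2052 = 1141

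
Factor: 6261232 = 2^4*491^1*797^1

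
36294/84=6049/14 = 432.07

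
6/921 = 2/307 = 0.01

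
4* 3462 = 13848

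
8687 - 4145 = 4542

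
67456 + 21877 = 89333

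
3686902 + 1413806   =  5100708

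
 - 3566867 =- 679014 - 2887853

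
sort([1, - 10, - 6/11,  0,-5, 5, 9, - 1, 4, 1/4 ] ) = [ - 10,- 5, - 1, - 6/11, 0, 1/4, 1, 4,5, 9 ] 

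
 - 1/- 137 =1/137 = 0.01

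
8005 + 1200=9205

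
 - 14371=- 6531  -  7840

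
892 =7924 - 7032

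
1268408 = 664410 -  - 603998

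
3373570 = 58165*58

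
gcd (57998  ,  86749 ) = 1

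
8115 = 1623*5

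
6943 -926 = 6017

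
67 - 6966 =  - 6899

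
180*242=43560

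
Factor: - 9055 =-5^1*1811^1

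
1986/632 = 993/316=3.14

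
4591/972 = 4591/972 = 4.72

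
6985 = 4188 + 2797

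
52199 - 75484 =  - 23285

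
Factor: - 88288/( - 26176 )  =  2^( - 1 ) * 31^1 * 89^1 *409^( - 1 ) =2759/818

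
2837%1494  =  1343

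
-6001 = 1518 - 7519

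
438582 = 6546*67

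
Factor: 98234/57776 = 2^( - 3 )*23^ (-1)*157^ (-1 )*49117^1 = 49117/28888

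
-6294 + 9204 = 2910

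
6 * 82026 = 492156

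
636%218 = 200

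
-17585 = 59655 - 77240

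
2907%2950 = 2907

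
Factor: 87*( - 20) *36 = -62640 = - 2^4 * 3^3 * 5^1*29^1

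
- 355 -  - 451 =96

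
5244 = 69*76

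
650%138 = 98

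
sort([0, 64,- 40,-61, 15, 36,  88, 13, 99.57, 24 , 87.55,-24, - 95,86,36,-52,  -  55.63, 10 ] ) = [ - 95, - 61,-55.63,  -  52,-40, - 24 , 0,10,13,15, 24,  36, 36, 64, 86, 87.55,88, 99.57 ] 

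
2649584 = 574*4616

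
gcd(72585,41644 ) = 1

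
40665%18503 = 3659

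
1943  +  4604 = 6547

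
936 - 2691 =-1755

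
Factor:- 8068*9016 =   -  2^5*7^2*23^1* 2017^1=   - 72741088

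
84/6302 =42/3151 =0.01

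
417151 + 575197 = 992348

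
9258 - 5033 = 4225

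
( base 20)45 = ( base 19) 49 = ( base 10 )85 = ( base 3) 10011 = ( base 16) 55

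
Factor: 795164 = 2^2*269^1*739^1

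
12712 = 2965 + 9747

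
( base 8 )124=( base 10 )84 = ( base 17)4g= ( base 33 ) 2i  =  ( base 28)30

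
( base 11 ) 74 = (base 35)2b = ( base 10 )81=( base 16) 51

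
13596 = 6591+7005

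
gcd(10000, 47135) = 5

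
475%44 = 35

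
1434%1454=1434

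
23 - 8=15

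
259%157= 102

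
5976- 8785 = - 2809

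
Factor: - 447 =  - 3^1 * 149^1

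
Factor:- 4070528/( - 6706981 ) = 2^7*7^2*11^1*19^( - 1)*59^1*83^( - 1)*4253^( - 1)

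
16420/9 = 16420/9 = 1824.44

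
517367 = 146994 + 370373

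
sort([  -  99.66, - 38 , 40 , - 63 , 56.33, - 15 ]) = [  -  99.66, - 63,-38, - 15, 40 , 56.33]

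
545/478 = 1 + 67/478 = 1.14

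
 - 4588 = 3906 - 8494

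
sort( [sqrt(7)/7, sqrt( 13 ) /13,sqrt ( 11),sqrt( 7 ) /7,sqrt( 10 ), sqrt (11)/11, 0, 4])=[0, sqrt(13)/13,sqrt( 11)/11, sqrt(7 )/7, sqrt( 7)/7,sqrt( 10), sqrt( 11 ),4]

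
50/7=50/7 = 7.14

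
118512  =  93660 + 24852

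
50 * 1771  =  88550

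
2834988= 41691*68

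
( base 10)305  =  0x131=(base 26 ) bj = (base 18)gh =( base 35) 8p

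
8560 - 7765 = 795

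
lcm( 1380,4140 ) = 4140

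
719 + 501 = 1220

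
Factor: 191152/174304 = 919/838 = 2^(-1)*419^(-1)*919^1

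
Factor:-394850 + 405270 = 10420 =2^2*5^1*521^1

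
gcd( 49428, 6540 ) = 12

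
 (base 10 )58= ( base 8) 72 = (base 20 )2i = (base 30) 1S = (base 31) 1r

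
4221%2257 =1964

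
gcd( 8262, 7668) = 54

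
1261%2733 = 1261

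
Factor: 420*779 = 2^2*3^1*5^1*7^1*19^1 *41^1= 327180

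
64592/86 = 751 + 3/43 = 751.07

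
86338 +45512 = 131850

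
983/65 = 983/65 = 15.12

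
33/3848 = 33/3848  =  0.01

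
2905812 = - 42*( - 69186 ) 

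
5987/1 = 5987 = 5987.00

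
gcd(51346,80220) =2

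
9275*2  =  18550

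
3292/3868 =823/967 = 0.85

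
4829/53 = 91 + 6/53  =  91.11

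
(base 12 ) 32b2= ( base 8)12746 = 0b1010111100110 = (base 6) 41542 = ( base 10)5606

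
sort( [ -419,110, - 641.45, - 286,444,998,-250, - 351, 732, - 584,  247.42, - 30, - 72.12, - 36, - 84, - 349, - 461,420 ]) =[ - 641.45, - 584, - 461, - 419, - 351,  -  349, - 286, - 250, - 84, - 72.12, - 36, - 30, 110,247.42,420 , 444,732,998]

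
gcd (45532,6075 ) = 1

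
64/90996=16/22749 = 0.00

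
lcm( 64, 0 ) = 0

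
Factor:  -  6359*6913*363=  - 3^1 *11^2*31^1*223^1*6359^1 = - 15957395421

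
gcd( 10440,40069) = 1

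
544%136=0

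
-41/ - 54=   41/54 = 0.76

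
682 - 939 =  - 257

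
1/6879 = 1/6879 = 0.00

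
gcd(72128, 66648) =8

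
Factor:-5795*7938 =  - 2^1*3^4*5^1*7^2* 19^1  *  61^1 = - 46000710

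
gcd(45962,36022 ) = 14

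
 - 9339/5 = -9339/5  =  -1867.80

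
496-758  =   -262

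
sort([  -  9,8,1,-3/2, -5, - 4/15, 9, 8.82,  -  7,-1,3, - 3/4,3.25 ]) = [ - 9, - 7,  -  5,  -  3/2, - 1  , - 3/4, -4/15,1, 3,3.25,8,8.82, 9 ]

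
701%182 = 155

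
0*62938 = 0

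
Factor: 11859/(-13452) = -2^( - 2)* 19^(-1 )* 67^1 = -67/76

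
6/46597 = 6/46597 = 0.00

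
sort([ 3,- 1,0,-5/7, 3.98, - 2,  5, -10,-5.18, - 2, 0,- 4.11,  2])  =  [ - 10, -5.18, - 4.11, - 2,- 2,-1, -5/7, 0,  0, 2 , 3 , 3.98,5]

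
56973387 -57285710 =-312323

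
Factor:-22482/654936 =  - 2^( -2 )* 3^1 *29^( - 1)*941^( - 1)*1249^1 =-  3747/109156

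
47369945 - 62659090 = - 15289145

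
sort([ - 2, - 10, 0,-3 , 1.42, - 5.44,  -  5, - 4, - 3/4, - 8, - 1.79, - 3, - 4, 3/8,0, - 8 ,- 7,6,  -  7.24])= [ - 10, - 8 , - 8,-7.24,  -  7,-5.44, - 5, - 4,  -  4,- 3, - 3, - 2, - 1.79, - 3/4,0, 0,3/8,1.42, 6] 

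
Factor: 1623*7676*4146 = 2^3*3^2*19^1*101^1*541^1*691^1  =  51651481608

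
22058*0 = 0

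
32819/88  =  32819/88  =  372.94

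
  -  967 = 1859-2826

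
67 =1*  67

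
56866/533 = 106 + 368/533=106.69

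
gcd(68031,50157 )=9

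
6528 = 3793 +2735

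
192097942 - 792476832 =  -600378890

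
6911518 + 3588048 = 10499566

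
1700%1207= 493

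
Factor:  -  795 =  - 3^1*5^1 * 53^1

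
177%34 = 7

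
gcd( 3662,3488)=2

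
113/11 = 10 + 3/11 = 10.27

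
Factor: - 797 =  - 797^1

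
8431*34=286654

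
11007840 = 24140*456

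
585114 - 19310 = 565804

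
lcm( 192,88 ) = 2112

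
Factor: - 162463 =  - 7^1*23209^1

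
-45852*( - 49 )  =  2246748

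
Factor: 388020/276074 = 870/619 = 2^1*3^1*5^1 * 29^1*619^(-1)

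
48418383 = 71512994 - 23094611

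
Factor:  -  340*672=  - 228480 = - 2^7 * 3^1*5^1*7^1*17^1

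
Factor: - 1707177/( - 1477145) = 3^1*5^(-1)*239^1*2381^1*295429^(-1)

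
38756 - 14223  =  24533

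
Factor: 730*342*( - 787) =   -  196482420 = - 2^2*3^2*5^1*19^1*73^1*787^1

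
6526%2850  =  826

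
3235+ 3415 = 6650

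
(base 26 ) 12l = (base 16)2ed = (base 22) 1C1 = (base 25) 14o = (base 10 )749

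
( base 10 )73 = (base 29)2f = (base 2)1001001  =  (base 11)67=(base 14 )53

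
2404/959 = 2404/959 = 2.51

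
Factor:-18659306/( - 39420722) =11^( - 1 )*17^( - 1)*109^( - 1)*967^( - 1 )*983^1*9491^1 = 9329653/19710361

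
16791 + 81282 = 98073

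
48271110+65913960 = 114185070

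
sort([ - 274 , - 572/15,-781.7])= [ - 781.7, - 274, - 572/15 ]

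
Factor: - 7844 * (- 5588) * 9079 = 2^4 * 7^1 * 11^1*37^1*53^1 * 127^1 * 1297^1 = 397953197488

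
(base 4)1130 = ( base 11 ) 84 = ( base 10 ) 92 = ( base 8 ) 134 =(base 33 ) 2Q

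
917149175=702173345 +214975830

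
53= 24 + 29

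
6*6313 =37878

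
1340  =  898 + 442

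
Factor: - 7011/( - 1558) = 2^(-1)  *3^2 = 9/2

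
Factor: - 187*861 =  - 3^1*7^1*11^1 * 17^1 * 41^1 = - 161007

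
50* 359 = 17950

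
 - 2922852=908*( - 3219 ) 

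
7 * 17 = 119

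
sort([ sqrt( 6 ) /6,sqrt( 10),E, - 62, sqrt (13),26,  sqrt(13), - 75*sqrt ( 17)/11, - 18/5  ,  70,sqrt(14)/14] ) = [ - 62,  -  75*sqrt(17)/11, - 18/5,sqrt (14)/14,sqrt( 6 )/6,  E, sqrt( 10),sqrt(13), sqrt( 13)  ,  26, 70 ]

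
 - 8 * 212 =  - 1696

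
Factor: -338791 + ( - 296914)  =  -635705=- 5^1*7^1 * 41^1*  443^1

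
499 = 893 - 394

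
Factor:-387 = -3^2* 43^1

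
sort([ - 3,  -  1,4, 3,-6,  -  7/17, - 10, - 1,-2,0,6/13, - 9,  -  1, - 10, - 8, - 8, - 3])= [ - 10, - 10, - 9, - 8, - 8, - 6, - 3, - 3,-2, - 1, - 1, - 1,-7/17, 0,6/13,3,4]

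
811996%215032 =166900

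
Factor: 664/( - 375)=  - 2^3*3^( - 1 )*5^(  -  3 )*83^1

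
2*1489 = 2978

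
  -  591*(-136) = 80376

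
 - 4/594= - 2/297 = - 0.01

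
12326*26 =320476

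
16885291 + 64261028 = 81146319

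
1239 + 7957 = 9196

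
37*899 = 33263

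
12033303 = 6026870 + 6006433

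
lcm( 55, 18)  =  990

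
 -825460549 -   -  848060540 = 22599991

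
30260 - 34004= - 3744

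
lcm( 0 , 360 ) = 0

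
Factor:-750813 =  - 3^1 * 7^1*35753^1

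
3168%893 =489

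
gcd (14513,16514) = 23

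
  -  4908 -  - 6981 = 2073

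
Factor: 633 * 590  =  2^1*3^1 *5^1 * 59^1 * 211^1 = 373470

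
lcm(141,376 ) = 1128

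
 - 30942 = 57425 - 88367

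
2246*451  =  1012946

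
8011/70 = 114 + 31/70 = 114.44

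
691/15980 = 691/15980 = 0.04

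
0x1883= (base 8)14203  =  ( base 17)14C2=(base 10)6275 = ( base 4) 1202003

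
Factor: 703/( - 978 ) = -2^( - 1)*3^( - 1) * 19^1*37^1*163^(-1 )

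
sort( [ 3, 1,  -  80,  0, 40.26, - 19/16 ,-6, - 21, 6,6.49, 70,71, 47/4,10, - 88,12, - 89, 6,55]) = [ - 89, - 88, - 80, - 21,- 6, - 19/16, 0, 1, 3, 6, 6,6.49, 10,47/4, 12,  40.26,  55,  70, 71 ]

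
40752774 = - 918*( - 44393 ) 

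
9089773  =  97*93709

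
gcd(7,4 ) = 1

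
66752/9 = 7416 + 8/9 = 7416.89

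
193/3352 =193/3352 = 0.06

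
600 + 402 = 1002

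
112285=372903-260618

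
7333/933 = 7333/933 = 7.86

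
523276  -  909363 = -386087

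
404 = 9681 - 9277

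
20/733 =20/733 = 0.03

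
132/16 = 33/4 = 8.25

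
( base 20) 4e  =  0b1011110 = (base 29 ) 37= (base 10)94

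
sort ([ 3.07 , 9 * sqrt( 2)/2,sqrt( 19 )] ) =[ 3.07, sqrt( 19),9*sqrt(2 ) /2]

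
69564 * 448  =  31164672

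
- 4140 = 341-4481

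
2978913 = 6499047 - 3520134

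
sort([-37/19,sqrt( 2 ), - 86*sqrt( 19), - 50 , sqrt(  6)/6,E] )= [-86*sqrt (19), - 50, - 37/19 , sqrt(6)/6 , sqrt( 2),E] 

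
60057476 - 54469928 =5587548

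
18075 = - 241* (-75) 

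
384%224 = 160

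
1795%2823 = 1795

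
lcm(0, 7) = 0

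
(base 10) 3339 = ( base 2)110100001011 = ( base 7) 12510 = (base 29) 3S4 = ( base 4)310023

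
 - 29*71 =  - 2059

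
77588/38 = 38794/19 = 2041.79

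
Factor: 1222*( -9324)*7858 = -89533486224=-2^4*3^2*7^1*13^1*37^1*47^1*3929^1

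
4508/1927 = 2 + 654/1927  =  2.34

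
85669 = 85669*1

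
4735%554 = 303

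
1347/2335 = 1347/2335  =  0.58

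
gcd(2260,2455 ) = 5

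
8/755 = 8/755 =0.01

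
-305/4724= - 305/4724=- 0.06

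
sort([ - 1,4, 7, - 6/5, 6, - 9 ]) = [ - 9, - 6/5, - 1,4,6,7]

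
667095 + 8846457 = 9513552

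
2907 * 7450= 21657150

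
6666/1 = 6666 = 6666.00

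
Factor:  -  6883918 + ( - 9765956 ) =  - 16649874 = - 2^1 * 3^5*34259^1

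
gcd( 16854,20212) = 2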